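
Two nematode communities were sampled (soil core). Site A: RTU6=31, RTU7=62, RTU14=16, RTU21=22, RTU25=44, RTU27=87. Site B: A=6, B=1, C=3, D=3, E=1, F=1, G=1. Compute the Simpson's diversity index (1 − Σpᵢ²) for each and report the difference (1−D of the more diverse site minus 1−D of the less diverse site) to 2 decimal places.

0.01

Site A: N=262, proportions 0.118321, 0.236641, 0.061069, 0.083969, 0.167939, 0.332061, giving 1−D = 0.780753 (working shown to 6 dp, full precision carried).
Site B: N=16, proportions 0.375, 0.0625, 0.1875, 0.1875, 0.0625, 0.0625, 0.0625, giving 1−D = 0.773438.
Difference = |0.780753 − 0.773438| = 0.007315, i.e. 0.01 to 2 decimal places.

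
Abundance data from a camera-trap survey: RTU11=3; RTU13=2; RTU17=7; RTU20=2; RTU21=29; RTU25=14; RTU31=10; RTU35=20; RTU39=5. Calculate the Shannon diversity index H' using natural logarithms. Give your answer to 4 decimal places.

Total N = 3+2+7+2+29+14+10+20+5 = 92, so the proportions are 0.032609, 0.021739, 0.076087, 0.021739, 0.315217, 0.152174, 0.108696, 0.217391, 0.054348 (working shown to 6 dp, full precision carried).
Each pᵢ ln pᵢ term: 0.032609×(-3.423176)=-0.111625, 0.021739×(-3.828641)=-0.083231, 0.076087×(-2.575878)=-0.195991, 0.021739×(-3.828641)=-0.083231, 0.315217×(-1.154493)=-0.363916, 0.152174×(-1.882731)=-0.286503, 0.108696×(-2.219203)=-0.241218, 0.217391×(-1.526056)=-0.331751, 0.054348×(-2.912351)=-0.158280.
Sum = -1.855747, so H' = 1.8557.

1.8557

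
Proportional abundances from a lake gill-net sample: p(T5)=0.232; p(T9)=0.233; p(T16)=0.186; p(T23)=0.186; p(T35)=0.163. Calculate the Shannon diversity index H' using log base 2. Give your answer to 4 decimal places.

2.3080

Each pᵢ log₂ pᵢ term (working shown to 6 dp, full precision carried): 0.232×(-2.107803)=-0.489010, 0.233×(-2.101598)=-0.489672, 0.186×(-2.426625)=-0.451352, 0.186×(-2.426625)=-0.451352, 0.163×(-2.617056)=-0.426580.
Sum = -2.307968, so H' = 2.3080.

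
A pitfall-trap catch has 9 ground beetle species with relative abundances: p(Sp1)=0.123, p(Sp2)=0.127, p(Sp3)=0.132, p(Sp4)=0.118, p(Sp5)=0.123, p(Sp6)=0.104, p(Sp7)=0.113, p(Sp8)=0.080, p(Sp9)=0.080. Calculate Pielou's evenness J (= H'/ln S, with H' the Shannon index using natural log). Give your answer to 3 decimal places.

0.993

H' = −Σ pᵢ ln pᵢ = −((-0.257755) + (-0.262073) + (-0.267294) + (-0.252174) + (-0.257755) + (-0.235390) + (-0.246382) + (-0.202058) + (-0.202058)) = 2.182940 (working shown to 6 dp, full precision carried).
With S = 9 species, ln S = 2.197225, so J = 2.182940/2.197225 = 0.993499, i.e. 0.993 to 3 decimal places.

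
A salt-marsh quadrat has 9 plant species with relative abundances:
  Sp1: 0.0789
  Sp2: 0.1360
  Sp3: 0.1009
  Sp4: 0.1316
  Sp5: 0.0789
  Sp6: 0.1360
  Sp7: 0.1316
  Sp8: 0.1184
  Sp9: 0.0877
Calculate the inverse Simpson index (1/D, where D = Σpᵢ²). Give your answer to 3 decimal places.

D = 0.0789² + 0.136² + 0.1009² + 0.1316² + 0.0789² + 0.136² + 0.1316² + 0.1184² + 0.0877² = 0.0062252 + 0.0184960 + 0.0101808 + 0.0173186 + 0.0062252 + 0.0184960 + 0.0173186 + 0.0140186 + 0.0076913 = 0.1159702 (working shown to 7 dp, full precision carried).
So 1/D = 8.62290, i.e. 8.623 to 3 decimal places.

8.623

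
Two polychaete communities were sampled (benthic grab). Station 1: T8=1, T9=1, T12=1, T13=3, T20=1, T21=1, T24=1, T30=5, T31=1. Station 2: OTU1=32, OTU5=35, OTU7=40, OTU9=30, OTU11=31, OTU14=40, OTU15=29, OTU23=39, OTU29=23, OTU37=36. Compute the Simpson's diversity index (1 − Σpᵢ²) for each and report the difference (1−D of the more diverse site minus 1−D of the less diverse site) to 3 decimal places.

Station 1: N=15, proportions 0.066667, 0.066667, 0.066667, 0.2, 0.066667, 0.066667, 0.066667, 0.333333, 0.066667, giving 1−D = 0.817778 (working shown to 6 dp, full precision carried).
Station 2: N=335, proportions 0.095522, 0.104478, 0.119403, 0.089552, 0.092537, 0.119403, 0.086567, 0.116418, 0.068657, 0.107463, giving 1−D = 0.897554.
Difference = |0.817778 − 0.897554| = 0.079776, i.e. 0.080 to 3 decimal places.

0.080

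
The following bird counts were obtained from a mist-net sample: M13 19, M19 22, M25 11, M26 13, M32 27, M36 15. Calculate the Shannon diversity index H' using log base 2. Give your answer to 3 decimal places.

2.518

Total N = 19+22+11+13+27+15 = 107, so the proportions are 0.17757, 0.20561, 0.1028, 0.1215, 0.25234, 0.14019 (working shown to 5 dp, full precision carried).
Each pᵢ log₂ pᵢ term: 0.17757×(-2.49354)=-0.44278, 0.20561×(-2.28204)=-0.46920, 0.1028×(-3.28204)=-0.33741, 0.1215×(-3.04103)=-0.36947, 0.25234×(-1.98658)=-0.50129, 0.14019×(-2.83458)=-0.39737.
Sum = -2.51751, so H' = 2.518.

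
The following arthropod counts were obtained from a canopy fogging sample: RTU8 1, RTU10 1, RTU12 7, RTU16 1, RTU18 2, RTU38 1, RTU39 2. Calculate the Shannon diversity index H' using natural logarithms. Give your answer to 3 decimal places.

1.615

Total N = 1+1+7+1+2+1+2 = 15, so the proportions are 0.06667, 0.06667, 0.46667, 0.06667, 0.13333, 0.06667, 0.13333 (working shown to 5 dp, full precision carried).
Each pᵢ ln pᵢ term: 0.06667×(-2.70805)=-0.18054, 0.06667×(-2.70805)=-0.18054, 0.46667×(-0.76214)=-0.35567, 0.06667×(-2.70805)=-0.18054, 0.13333×(-2.01490)=-0.26865, 0.06667×(-2.70805)=-0.18054, 0.13333×(-2.01490)=-0.26865.
Sum = -1.61512, so H' = 1.615.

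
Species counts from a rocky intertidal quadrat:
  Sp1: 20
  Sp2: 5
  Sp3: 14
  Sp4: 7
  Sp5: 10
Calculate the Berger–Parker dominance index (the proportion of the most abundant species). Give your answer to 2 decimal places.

Total N = 20+5+14+7+10 = 56, so the proportions are 0.3571, 0.0893, 0.25, 0.125, 0.1786 (working shown to 4 dp, full precision carried).
The largest proportion is 0.3571, i.e. d = 0.36 to 2 decimal places.

0.36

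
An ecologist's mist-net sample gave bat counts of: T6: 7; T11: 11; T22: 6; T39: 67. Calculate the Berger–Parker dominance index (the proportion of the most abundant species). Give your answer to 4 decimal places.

Total N = 7+11+6+67 = 91, so the proportions are 0.076923, 0.120879, 0.065934, 0.736264 (working shown to 6 dp, full precision carried).
The largest proportion is 0.736264, i.e. d = 0.7363 to 4 decimal places.

0.7363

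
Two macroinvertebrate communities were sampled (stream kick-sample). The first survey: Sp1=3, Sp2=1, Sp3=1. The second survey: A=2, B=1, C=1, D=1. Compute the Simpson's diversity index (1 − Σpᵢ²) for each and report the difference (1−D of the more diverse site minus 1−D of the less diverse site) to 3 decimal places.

The first survey: N=5, proportions 0.6, 0.2, 0.2, giving 1−D = 0.56000 (working shown to 5 dp, full precision carried).
The second survey: N=5, proportions 0.4, 0.2, 0.2, 0.2, giving 1−D = 0.72000.
Difference = |0.56000 − 0.72000| = 0.16000, i.e. 0.160 to 3 decimal places.

0.160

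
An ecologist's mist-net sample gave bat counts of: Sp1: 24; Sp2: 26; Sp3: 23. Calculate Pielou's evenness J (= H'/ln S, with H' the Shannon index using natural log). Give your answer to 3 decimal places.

0.999

Total N = 24+26+23 = 73, so the proportions are 0.32877, 0.35616, 0.31507 (working shown to 5 dp, full precision carried).
H' = −Σ pᵢ ln pᵢ = −((-0.36572) + (-0.36769) + (-0.36389)) = 1.09731.
With S = 3 species, ln S = 1.09861, so J = 1.09731/1.09861 = 0.99881, i.e. 0.999 to 3 decimal places.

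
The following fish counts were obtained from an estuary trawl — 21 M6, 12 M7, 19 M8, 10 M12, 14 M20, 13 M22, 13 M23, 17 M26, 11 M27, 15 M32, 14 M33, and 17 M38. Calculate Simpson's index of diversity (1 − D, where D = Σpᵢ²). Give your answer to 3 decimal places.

0.913

Total N = 21+12+19+10+14+13+13+17+11+15+14+17 = 176, so the proportions are 0.11932, 0.06818, 0.10795, 0.05682, 0.07955, 0.07386, 0.07386, 0.09659, 0.0625, 0.08523, 0.07955, 0.09659 (working shown to 5 dp, full precision carried).
D = 0.11932² + 0.06818² + 0.10795² + 0.05682² + 0.07955² + 0.07386² + 0.07386² + 0.09659² + 0.0625² + 0.08523² + 0.07955² + 0.09659² = 0.01424 + 0.00465 + 0.01165 + 0.00323 + 0.00633 + 0.00546 + 0.00546 + 0.00933 + 0.00391 + 0.00726 + 0.00633 + 0.00933 = 0.08716.
So 1 − D = 0.91284, i.e. 0.913 to 3 decimal places.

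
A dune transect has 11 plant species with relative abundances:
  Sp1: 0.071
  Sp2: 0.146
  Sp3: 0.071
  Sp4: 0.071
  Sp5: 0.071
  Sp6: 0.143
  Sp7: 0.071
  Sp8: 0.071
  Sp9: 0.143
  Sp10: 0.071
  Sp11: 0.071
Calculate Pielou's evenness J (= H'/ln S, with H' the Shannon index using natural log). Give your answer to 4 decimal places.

0.9757

H' = −Σ pᵢ ln pᵢ = −((-0.187800) + (-0.280926) + (-0.187800) + (-0.187800) + (-0.187800) + (-0.278122) + (-0.187800) + (-0.187800) + (-0.278122) + (-0.187800) + (-0.187800)) = 2.339573 (working shown to 6 dp, full precision carried).
With S = 11 species, ln S = 2.397895, so J = 2.339573/2.397895 = 0.975678, i.e. 0.9757 to 4 decimal places.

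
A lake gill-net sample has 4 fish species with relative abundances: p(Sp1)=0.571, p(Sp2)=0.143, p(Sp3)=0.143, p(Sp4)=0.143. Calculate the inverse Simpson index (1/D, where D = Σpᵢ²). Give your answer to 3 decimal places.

2.581

D = 0.571² + 0.143² + 0.143² + 0.143² = 0.326041 + 0.020449 + 0.020449 + 0.020449 = 0.387388 (working shown to 6 dp, full precision carried).
So 1/D = 2.58139, i.e. 2.581 to 3 decimal places.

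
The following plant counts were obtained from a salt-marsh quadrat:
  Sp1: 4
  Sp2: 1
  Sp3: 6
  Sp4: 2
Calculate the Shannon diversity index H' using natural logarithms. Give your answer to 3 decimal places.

1.205

Total N = 4+1+6+2 = 13, so the proportions are 0.30769, 0.07692, 0.46154, 0.15385 (working shown to 5 dp, full precision carried).
Each pᵢ ln pᵢ term: 0.30769×(-1.17865)=-0.36266, 0.07692×(-2.56495)=-0.19730, 0.46154×(-0.77319)=-0.35686, 0.15385×(-1.87180)=-0.28797.
Sum = -1.20479, so H' = 1.205.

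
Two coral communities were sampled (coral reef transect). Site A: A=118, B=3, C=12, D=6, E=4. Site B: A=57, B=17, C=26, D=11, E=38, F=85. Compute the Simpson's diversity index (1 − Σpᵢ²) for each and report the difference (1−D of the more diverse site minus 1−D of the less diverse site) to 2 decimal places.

0.45

Site A: N=143, proportions 0.8252, 0.021, 0.0839, 0.042, 0.028, giving 1−D = 0.3091 (working shown to 4 dp, full precision carried).
Site B: N=234, proportions 0.2436, 0.0726, 0.1111, 0.047, 0.1624, 0.3632, giving 1−D = 0.7625.
Difference = |0.3091 − 0.7625| = 0.4534, i.e. 0.45 to 2 decimal places.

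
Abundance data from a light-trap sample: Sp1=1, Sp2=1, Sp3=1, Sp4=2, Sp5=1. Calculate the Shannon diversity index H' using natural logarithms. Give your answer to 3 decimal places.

Total N = 1+1+1+2+1 = 6, so the proportions are 0.16667, 0.16667, 0.16667, 0.33333, 0.16667 (working shown to 5 dp, full precision carried).
Each pᵢ ln pᵢ term: 0.16667×(-1.79176)=-0.29863, 0.16667×(-1.79176)=-0.29863, 0.16667×(-1.79176)=-0.29863, 0.33333×(-1.09861)=-0.36620, 0.16667×(-1.79176)=-0.29863.
Sum = -1.56071, so H' = 1.561.

1.561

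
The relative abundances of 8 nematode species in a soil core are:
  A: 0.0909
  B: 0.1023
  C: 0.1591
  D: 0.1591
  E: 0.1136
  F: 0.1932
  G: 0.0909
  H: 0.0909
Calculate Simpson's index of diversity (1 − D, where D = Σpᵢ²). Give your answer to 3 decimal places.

0.864

D = 0.0909² + 0.1023² + 0.1591² + 0.1591² + 0.1136² + 0.1932² + 0.0909² + 0.0909² = 0.00826 + 0.01047 + 0.02531 + 0.02531 + 0.01290 + 0.03733 + 0.00826 + 0.00826 = 0.13611 (working shown to 5 dp, full precision carried).
So 1 − D = 0.86389, i.e. 0.864 to 3 decimal places.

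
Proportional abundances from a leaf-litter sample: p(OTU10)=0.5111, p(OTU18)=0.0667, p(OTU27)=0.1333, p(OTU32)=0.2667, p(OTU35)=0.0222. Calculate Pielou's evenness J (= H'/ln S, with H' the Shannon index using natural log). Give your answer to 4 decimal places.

0.7638

H' = −Σ pᵢ ln pᵢ = −((-0.343045) + (-0.180594) + (-0.268620) + (-0.352479) + (-0.084530)) = 1.229268 (working shown to 6 dp, full precision carried).
With S = 5 species, ln S = 1.609438, so J = 1.229268/1.609438 = 0.763787, i.e. 0.7638 to 4 decimal places.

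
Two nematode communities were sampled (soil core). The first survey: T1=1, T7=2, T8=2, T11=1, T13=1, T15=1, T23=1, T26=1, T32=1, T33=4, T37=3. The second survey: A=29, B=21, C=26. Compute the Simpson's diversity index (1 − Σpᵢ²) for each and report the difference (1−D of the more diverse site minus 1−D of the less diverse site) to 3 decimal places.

0.216

The first survey: N=18, proportions 0.05556, 0.11111, 0.11111, 0.05556, 0.05556, 0.05556, 0.05556, 0.05556, 0.05556, 0.22222, 0.16667, giving 1−D = 0.87654 (working shown to 5 dp, full precision carried).
The second survey: N=76, proportions 0.38158, 0.27632, 0.34211, giving 1−D = 0.66101.
Difference = |0.87654 − 0.66101| = 0.21553, i.e. 0.216 to 3 decimal places.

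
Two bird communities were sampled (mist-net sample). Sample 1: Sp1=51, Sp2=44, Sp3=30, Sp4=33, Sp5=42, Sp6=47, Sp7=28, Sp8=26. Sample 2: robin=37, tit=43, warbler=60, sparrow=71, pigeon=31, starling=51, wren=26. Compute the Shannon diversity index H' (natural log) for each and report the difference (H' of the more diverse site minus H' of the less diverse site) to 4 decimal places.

Sample 1: N=301, proportions 0.16943522, 0.1461794, 0.09966777, 0.10963455, 0.13953488, 0.15614618, 0.09302326, 0.08637874, giving H' = 2.05129824 (working shown to 8 dp, full precision carried).
Sample 2: N=319, proportions 0.11598746, 0.13479624, 0.18808777, 0.22257053, 0.09717868, 0.15987461, 0.0815047, giving H' = 1.89267156.
Difference = |2.05129824 − 1.89267156| = 0.15862668, i.e. 0.1586 to 4 decimal places.

0.1586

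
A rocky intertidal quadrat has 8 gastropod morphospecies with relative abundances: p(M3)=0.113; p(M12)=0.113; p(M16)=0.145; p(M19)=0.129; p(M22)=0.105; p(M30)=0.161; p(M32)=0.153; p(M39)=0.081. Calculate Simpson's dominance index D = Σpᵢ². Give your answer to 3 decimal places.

0.130

D = 0.113² + 0.113² + 0.145² + 0.129² + 0.105² + 0.161² + 0.153² + 0.081² = 0.01277 + 0.01277 + 0.02102 + 0.01664 + 0.01102 + 0.02592 + 0.02341 + 0.00656 = 0.13012 (working shown to 5 dp, full precision carried).
To 3 decimal places, D = 0.130.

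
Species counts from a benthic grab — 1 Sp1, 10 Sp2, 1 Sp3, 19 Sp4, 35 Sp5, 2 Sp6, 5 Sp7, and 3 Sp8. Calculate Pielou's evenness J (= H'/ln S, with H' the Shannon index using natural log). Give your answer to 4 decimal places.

Total N = 1+10+1+19+35+2+5+3 = 76, so the proportions are 0.013158, 0.131579, 0.013158, 0.25, 0.460526, 0.026316, 0.065789, 0.039474 (working shown to 6 dp, full precision carried).
H' = −Σ pᵢ ln pᵢ = −((-0.056983) + (-0.266862) + (-0.056983) + (-0.346574) + (-0.357085) + (-0.095726) + (-0.179033) + (-0.127584)) = 1.486829.
With S = 8 species, ln S = 2.079442, so J = 1.486829/2.079442 = 0.715014, i.e. 0.7150 to 4 decimal places.

0.7150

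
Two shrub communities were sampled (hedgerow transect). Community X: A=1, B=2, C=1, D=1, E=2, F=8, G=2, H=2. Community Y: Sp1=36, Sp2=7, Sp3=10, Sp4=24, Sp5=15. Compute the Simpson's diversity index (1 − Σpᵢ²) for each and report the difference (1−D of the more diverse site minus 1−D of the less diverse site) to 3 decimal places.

0.035

Community X: N=19, proportions 0.05263, 0.10526, 0.05263, 0.05263, 0.10526, 0.42105, 0.10526, 0.10526, giving 1−D = 0.77008 (working shown to 5 dp, full precision carried).
Community Y: N=92, proportions 0.3913, 0.07609, 0.1087, 0.26087, 0.16304, giving 1−D = 0.73464.
Difference = |0.77008 − 0.73464| = 0.03544, i.e. 0.035 to 3 decimal places.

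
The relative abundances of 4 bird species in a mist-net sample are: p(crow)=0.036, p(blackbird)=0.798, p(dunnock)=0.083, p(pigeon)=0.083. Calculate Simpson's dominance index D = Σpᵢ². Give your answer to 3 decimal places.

0.652

D = 0.036² + 0.798² + 0.083² + 0.083² = 0.00130 + 0.63680 + 0.00689 + 0.00689 = 0.65188 (working shown to 5 dp, full precision carried).
To 3 decimal places, D = 0.652.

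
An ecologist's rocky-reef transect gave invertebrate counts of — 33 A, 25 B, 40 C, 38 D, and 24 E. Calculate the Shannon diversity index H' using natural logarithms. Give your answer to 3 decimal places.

Total N = 33+25+40+38+24 = 160, so the proportions are 0.20625, 0.15625, 0.25, 0.2375, 0.15 (working shown to 5 dp, full precision carried).
Each pᵢ ln pᵢ term: 0.20625×(-1.57867)=-0.32560, 0.15625×(-1.85630)=-0.29005, 0.25×(-1.38629)=-0.34657, 0.2375×(-1.43759)=-0.34143, 0.15×(-1.89712)=-0.28457.
Sum = -1.58822, so H' = 1.588.

1.588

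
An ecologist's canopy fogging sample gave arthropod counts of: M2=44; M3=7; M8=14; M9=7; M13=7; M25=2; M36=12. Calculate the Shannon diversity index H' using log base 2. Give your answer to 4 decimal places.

2.2651

Total N = 44+7+14+7+7+2+12 = 93, so the proportions are 0.473118, 0.075269, 0.150538, 0.075269, 0.075269, 0.021505, 0.129032 (working shown to 6 dp, full precision carried).
Each pᵢ log₂ pᵢ term: 0.473118×(-1.079727)=-0.510839, 0.075269×(-3.731804)=-0.280888, 0.150538×(-2.731804)=-0.411239, 0.075269×(-3.731804)=-0.280888, 0.075269×(-3.731804)=-0.280888, 0.021505×(-5.539159)=-0.119122, 0.129032×(-2.954196)=-0.381187.
Sum = -2.265052, so H' = 2.2651.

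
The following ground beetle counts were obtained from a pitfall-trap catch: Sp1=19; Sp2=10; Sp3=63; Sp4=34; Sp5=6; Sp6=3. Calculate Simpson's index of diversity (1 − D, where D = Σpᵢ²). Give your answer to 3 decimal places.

Total N = 19+10+63+34+6+3 = 135, so the proportions are 0.14074, 0.07407, 0.46667, 0.25185, 0.04444, 0.02222 (working shown to 5 dp, full precision carried).
D = 0.14074² + 0.07407² + 0.46667² + 0.25185² + 0.04444² + 0.02222² = 0.01981 + 0.00549 + 0.21778 + 0.06343 + 0.00198 + 0.00049 = 0.30897.
So 1 − D = 0.69103, i.e. 0.691 to 3 decimal places.

0.691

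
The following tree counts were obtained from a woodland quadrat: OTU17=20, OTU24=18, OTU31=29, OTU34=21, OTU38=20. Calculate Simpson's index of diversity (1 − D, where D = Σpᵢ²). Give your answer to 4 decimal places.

0.7937

Total N = 20+18+29+21+20 = 108, so the proportions are 0.185185, 0.166667, 0.268519, 0.194444, 0.185185 (working shown to 6 dp, full precision carried).
D = 0.185185² + 0.166667² + 0.268519² + 0.194444² + 0.185185² = 0.034294 + 0.027778 + 0.072102 + 0.037809 + 0.034294 = 0.206276.
So 1 − D = 0.793724, i.e. 0.7937 to 4 decimal places.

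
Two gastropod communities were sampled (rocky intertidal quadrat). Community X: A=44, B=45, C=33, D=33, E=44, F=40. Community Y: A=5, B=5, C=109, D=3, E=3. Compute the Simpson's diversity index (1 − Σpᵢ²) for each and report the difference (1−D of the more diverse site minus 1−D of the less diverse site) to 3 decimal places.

Community X: N=239, proportions 0.1841, 0.18828, 0.13808, 0.13808, 0.1841, 0.16736, giving 1−D = 0.83062 (working shown to 5 dp, full precision carried).
Community Y: N=125, proportions 0.04, 0.04, 0.872, 0.024, 0.024, giving 1−D = 0.23526.
Difference = |0.83062 − 0.23526| = 0.59536, i.e. 0.595 to 3 decimal places.

0.595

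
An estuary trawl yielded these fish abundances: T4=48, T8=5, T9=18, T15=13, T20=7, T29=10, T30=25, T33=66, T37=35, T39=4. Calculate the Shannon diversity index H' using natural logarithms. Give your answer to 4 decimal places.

Total N = 48+5+18+13+7+10+25+66+35+4 = 231, so the proportions are 0.207792, 0.021645, 0.077922, 0.056277, 0.030303, 0.04329, 0.108225, 0.285714, 0.151515, 0.017316 (working shown to 6 dp, full precision carried).
Each pᵢ ln pᵢ term: 0.207792×(-1.571217)=-0.326487, 0.021645×(-3.832980)=-0.082965, 0.077922×(-2.552046)=-0.198861, 0.056277×(-2.877468)=-0.161935, 0.030303×(-3.496508)=-0.105955, 0.04329×(-3.139833)=-0.135923, 0.108225×(-2.223542)=-0.240643, 0.285714×(-1.252763)=-0.357932, 0.151515×(-1.887070)=-0.285920, 0.017316×(-4.056123)=-0.070236.
Sum = -1.966857, so H' = 1.9669.

1.9669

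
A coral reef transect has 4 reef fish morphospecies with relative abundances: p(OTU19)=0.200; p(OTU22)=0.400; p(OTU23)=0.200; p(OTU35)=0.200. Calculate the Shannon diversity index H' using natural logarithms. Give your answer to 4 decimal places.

Each pᵢ ln pᵢ term (working shown to 6 dp, full precision carried): 0.2×(-1.609438)=-0.321888, 0.4×(-0.916291)=-0.366516, 0.2×(-1.609438)=-0.321888, 0.2×(-1.609438)=-0.321888.
Sum = -1.332179, so H' = 1.3322.

1.3322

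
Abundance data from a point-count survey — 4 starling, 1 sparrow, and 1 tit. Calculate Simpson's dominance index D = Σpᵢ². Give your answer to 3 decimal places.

Total N = 4+1+1 = 6, so the proportions are 0.66667, 0.16667, 0.16667 (working shown to 5 dp, full precision carried).
D = 0.66667² + 0.16667² + 0.16667² = 0.44444 + 0.02778 + 0.02778 = 0.50000.
To 3 decimal places, D = 0.500.

0.500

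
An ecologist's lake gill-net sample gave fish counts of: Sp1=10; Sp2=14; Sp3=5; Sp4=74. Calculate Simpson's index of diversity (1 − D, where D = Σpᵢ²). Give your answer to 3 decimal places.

Total N = 10+14+5+74 = 103, so the proportions are 0.09709, 0.13592, 0.04854, 0.71845 (working shown to 5 dp, full precision carried).
D = 0.09709² + 0.13592² + 0.04854² + 0.71845² = 0.00943 + 0.01847 + 0.00236 + 0.51617 = 0.54642.
So 1 − D = 0.45358, i.e. 0.454 to 3 decimal places.

0.454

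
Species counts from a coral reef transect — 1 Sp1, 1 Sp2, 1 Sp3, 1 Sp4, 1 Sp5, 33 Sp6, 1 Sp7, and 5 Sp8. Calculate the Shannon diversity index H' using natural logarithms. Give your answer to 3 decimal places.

Total N = 1+1+1+1+1+33+1+5 = 44, so the proportions are 0.02273, 0.02273, 0.02273, 0.02273, 0.02273, 0.75, 0.02273, 0.11364 (working shown to 5 dp, full precision carried).
Each pᵢ ln pᵢ term: 0.02273×(-3.78419)=-0.08600, 0.02273×(-3.78419)=-0.08600, 0.02273×(-3.78419)=-0.08600, 0.02273×(-3.78419)=-0.08600, 0.02273×(-3.78419)=-0.08600, 0.75×(-0.28768)=-0.21576, 0.02273×(-3.78419)=-0.08600, 0.11364×(-2.17475)=-0.24713.
Sum = -0.97892, so H' = 0.979.

0.979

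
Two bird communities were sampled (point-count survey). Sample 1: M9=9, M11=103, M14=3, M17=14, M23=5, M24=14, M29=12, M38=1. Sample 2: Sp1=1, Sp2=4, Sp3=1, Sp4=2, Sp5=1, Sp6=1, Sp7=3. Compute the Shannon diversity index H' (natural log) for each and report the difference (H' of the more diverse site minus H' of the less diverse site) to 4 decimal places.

Sample 1: N=161, proportions 0.0559006, 0.6397516, 0.0186335, 0.0869565, 0.0310559, 0.0869565, 0.0745342, 0.0062112, giving H' = 1.2788726 (working shown to 7 dp, full precision carried).
Sample 2: N=13, proportions 0.0769231, 0.3076923, 0.0769231, 0.1538462, 0.0769231, 0.0769231, 0.2307692, giving H' = 1.7782333.
Difference = |1.2788726 − 1.7782333| = 0.4993607, i.e. 0.4994 to 4 decimal places.

0.4994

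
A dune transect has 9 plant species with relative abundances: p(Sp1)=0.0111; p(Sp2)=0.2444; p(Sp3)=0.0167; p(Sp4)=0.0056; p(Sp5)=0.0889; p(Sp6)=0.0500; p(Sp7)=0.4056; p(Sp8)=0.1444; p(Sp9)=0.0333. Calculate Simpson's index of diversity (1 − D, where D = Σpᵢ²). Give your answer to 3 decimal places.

D = 0.0111² + 0.2444² + 0.0167² + 0.0056² + 0.0889² + 0.05² + 0.4056² + 0.1444² + 0.0333² = 0.00012 + 0.05973 + 0.00028 + 0.00003 + 0.00790 + 0.00250 + 0.16451 + 0.02085 + 0.00111 = 0.25704 (working shown to 5 dp, full precision carried).
So 1 − D = 0.74296, i.e. 0.743 to 3 decimal places.

0.743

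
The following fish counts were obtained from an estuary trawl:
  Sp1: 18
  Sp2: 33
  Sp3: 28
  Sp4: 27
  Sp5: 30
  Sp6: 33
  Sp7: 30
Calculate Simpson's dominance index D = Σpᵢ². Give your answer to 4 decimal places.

Total N = 18+33+28+27+30+33+30 = 199, so the proportions are 0.090452, 0.165829, 0.140704, 0.135678, 0.150754, 0.165829, 0.150754 (working shown to 6 dp, full precision carried).
D = 0.090452² + 0.165829² + 0.140704² + 0.135678² + 0.150754² + 0.165829² + 0.150754² = 0.008182 + 0.027499 + 0.019797 + 0.018409 + 0.022727 + 0.027499 + 0.022727 = 0.146840.
To 4 decimal places, D = 0.1468.

0.1468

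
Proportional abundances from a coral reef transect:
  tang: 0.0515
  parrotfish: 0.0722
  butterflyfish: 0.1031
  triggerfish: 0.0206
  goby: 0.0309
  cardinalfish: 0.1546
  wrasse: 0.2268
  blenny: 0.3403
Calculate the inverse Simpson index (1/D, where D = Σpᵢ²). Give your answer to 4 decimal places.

4.7389

D = 0.0515² + 0.0722² + 0.1031² + 0.0206² + 0.0309² + 0.1546² + 0.2268² + 0.3403² = 0.00265225 + 0.00521284 + 0.01062961 + 0.00042436 + 0.00095481 + 0.02390116 + 0.05143824 + 0.11580409 = 0.21101736 (working shown to 8 dp, full precision carried).
So 1/D = 4.738947, i.e. 4.7389 to 4 decimal places.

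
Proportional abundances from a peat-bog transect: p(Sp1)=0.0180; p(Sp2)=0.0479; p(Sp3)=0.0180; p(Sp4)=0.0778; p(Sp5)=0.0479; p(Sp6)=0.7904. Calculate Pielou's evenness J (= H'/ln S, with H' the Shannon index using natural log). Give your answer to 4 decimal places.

0.4578

H' = −Σ pᵢ ln pᵢ = −((-0.072313) + (-0.145551) + (-0.072313) + (-0.198671) + (-0.145551) + (-0.185915)) = 0.820313 (working shown to 6 dp, full precision carried).
With S = 6 species, ln S = 1.791759, so J = 0.820313/1.791759 = 0.457826, i.e. 0.4578 to 4 decimal places.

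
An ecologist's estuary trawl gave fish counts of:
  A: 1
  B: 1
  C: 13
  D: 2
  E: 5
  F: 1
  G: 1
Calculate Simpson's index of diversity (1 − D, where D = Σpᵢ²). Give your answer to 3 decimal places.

0.649

Total N = 1+1+13+2+5+1+1 = 24, so the proportions are 0.04167, 0.04167, 0.54167, 0.08333, 0.20833, 0.04167, 0.04167 (working shown to 5 dp, full precision carried).
D = 0.04167² + 0.04167² + 0.54167² + 0.08333² + 0.20833² + 0.04167² + 0.04167² = 0.00174 + 0.00174 + 0.29340 + 0.00694 + 0.04340 + 0.00174 + 0.00174 = 0.35069.
So 1 − D = 0.64931, i.e. 0.649 to 3 decimal places.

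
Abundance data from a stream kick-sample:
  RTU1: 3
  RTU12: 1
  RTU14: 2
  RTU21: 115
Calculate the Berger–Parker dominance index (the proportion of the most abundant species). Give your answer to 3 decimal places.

Total N = 3+1+2+115 = 121, so the proportions are 0.02479, 0.00826, 0.01653, 0.95041 (working shown to 5 dp, full precision carried).
The largest proportion is 0.95041, i.e. d = 0.950 to 3 decimal places.

0.950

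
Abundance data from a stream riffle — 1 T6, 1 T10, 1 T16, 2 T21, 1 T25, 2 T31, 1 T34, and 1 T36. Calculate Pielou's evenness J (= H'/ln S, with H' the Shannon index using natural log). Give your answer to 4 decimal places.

0.9740

Total N = 1+1+1+2+1+2+1+1 = 10, so the proportions are 0.1, 0.1, 0.1, 0.2, 0.1, 0.2, 0.1, 0.1 (working shown to 6 dp, full precision carried).
H' = −Σ pᵢ ln pᵢ = −((-0.230259) + (-0.230259) + (-0.230259) + (-0.321888) + (-0.230259) + (-0.321888) + (-0.230259) + (-0.230259)) = 2.025326.
With S = 8 species, ln S = 2.079442, so J = 2.025326/2.079442 = 0.973976, i.e. 0.9740 to 4 decimal places.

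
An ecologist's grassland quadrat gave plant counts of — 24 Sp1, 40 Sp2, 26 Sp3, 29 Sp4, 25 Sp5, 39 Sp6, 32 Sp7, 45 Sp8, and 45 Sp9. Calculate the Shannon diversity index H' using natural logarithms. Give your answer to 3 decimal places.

2.169

Total N = 24+40+26+29+25+39+32+45+45 = 305, so the proportions are 0.07869, 0.13115, 0.08525, 0.09508, 0.08197, 0.12787, 0.10492, 0.14754, 0.14754 (working shown to 5 dp, full precision carried).
Each pᵢ ln pᵢ term: 0.07869×(-2.54226)=-0.20005, 0.13115×(-2.03143)=-0.26642, 0.08525×(-2.46222)=-0.20989, 0.09508×(-2.35302)=-0.22373, 0.08197×(-2.50144)=-0.20504, 0.12787×(-2.05675)=-0.26299, 0.10492×(-2.25458)=-0.23655, 0.14754×(-1.91365)=-0.28234, 0.14754×(-1.91365)=-0.28234.
Sum = -2.16935, so H' = 2.169.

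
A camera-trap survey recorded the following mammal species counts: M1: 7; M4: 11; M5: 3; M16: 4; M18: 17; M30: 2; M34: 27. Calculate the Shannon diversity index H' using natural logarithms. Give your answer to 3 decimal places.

Total N = 7+11+3+4+17+2+27 = 71, so the proportions are 0.09859, 0.15493, 0.04225, 0.05634, 0.23944, 0.02817, 0.38028 (working shown to 5 dp, full precision carried).
Each pᵢ ln pᵢ term: 0.09859×(-2.31677)=-0.22841, 0.15493×(-1.86478)=-0.28891, 0.04225×(-3.16407)=-0.13369, 0.05634×(-2.87639)=-0.16205, 0.23944×(-1.42947)=-0.34227, 0.02817×(-3.56953)=-0.10055, 0.38028×(-0.96684)=-0.36767.
Sum = -1.62356, so H' = 1.624.

1.624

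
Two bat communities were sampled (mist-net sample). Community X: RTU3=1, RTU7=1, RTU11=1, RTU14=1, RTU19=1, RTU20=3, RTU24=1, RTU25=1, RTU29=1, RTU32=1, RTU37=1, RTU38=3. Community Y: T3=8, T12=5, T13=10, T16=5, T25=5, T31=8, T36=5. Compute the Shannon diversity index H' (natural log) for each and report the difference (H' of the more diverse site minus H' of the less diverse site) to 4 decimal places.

0.4556

Community X: N=16, proportions 0.0625, 0.0625, 0.0625, 0.0625, 0.0625, 0.1875, 0.0625, 0.0625, 0.0625, 0.0625, 0.0625, 0.1875, giving H' = 2.360609 (working shown to 6 dp, full precision carried).
Community Y: N=46, proportions 0.173913, 0.108696, 0.217391, 0.108696, 0.108696, 0.173913, 0.108696, giving H' = 1.905040.
Difference = |2.360609 − 1.905040| = 0.455569, i.e. 0.4556 to 4 decimal places.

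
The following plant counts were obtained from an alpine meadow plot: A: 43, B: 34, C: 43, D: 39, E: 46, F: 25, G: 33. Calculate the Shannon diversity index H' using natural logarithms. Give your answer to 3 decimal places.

Total N = 43+34+43+39+46+25+33 = 263, so the proportions are 0.1635, 0.12928, 0.1635, 0.14829, 0.1749, 0.09506, 0.12548 (working shown to 5 dp, full precision carried).
Each pᵢ ln pᵢ term: 0.1635×(-1.81095)=-0.29609, 0.12928×(-2.04579)=-0.26448, 0.1635×(-1.81095)=-0.29609, 0.14829×(-1.90859)=-0.28302, 0.1749×(-1.74351)=-0.30495, 0.09506×(-2.35328)=-0.22370, 0.12548×(-2.07565)=-0.26044.
Sum = -1.92876, so H' = 1.929.

1.929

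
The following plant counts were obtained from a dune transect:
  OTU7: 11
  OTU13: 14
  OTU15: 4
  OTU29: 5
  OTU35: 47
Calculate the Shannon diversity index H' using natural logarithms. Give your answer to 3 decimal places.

1.211

Total N = 11+14+4+5+47 = 81, so the proportions are 0.1358, 0.17284, 0.04938, 0.06173, 0.58025 (working shown to 5 dp, full precision carried).
Each pᵢ ln pᵢ term: 0.1358×(-1.99655)=-0.27114, 0.17284×(-1.75539)=-0.30340, 0.04938×(-3.00815)=-0.14855, 0.06173×(-2.78501)=-0.17191, 0.58025×(-0.54430)=-0.31583.
Sum = -1.21083, so H' = 1.211.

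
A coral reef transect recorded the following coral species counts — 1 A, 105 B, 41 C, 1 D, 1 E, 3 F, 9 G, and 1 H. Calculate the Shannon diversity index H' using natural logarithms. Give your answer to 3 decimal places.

Total N = 1+105+41+1+1+3+9+1 = 162, so the proportions are 0.00617, 0.64815, 0.25309, 0.00617, 0.00617, 0.01852, 0.05556, 0.00617 (working shown to 5 dp, full precision carried).
Each pᵢ ln pᵢ term: 0.00617×(-5.08760)=-0.03140, 0.64815×(-0.43364)=-0.28106, 0.25309×(-1.37402)=-0.34775, 0.00617×(-5.08760)=-0.03140, 0.00617×(-5.08760)=-0.03140, 0.01852×(-3.98898)=-0.07387, 0.05556×(-2.89037)=-0.16058, 0.00617×(-5.08760)=-0.03140.
Sum = -0.98887, so H' = 0.989.

0.989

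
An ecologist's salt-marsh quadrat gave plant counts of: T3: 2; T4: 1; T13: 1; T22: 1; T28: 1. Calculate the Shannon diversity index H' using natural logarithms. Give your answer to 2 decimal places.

1.56

Total N = 2+1+1+1+1 = 6, so the proportions are 0.3333, 0.1667, 0.1667, 0.1667, 0.1667 (working shown to 4 dp, full precision carried).
Each pᵢ ln pᵢ term: 0.3333×(-1.0986)=-0.3662, 0.1667×(-1.7918)=-0.2986, 0.1667×(-1.7918)=-0.2986, 0.1667×(-1.7918)=-0.2986, 0.1667×(-1.7918)=-0.2986.
Sum = -1.5607, so H' = 1.56.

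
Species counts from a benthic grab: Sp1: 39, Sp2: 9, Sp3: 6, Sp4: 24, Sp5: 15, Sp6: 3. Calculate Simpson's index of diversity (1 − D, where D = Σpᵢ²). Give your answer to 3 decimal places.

Total N = 39+9+6+24+15+3 = 96, so the proportions are 0.40625, 0.09375, 0.0625, 0.25, 0.15625, 0.03125 (working shown to 5 dp, full precision carried).
D = 0.40625² + 0.09375² + 0.0625² + 0.25² + 0.15625² + 0.03125² = 0.16504 + 0.00879 + 0.00391 + 0.06250 + 0.02441 + 0.00098 = 0.26562.
So 1 − D = 0.73438, i.e. 0.734 to 3 decimal places.

0.734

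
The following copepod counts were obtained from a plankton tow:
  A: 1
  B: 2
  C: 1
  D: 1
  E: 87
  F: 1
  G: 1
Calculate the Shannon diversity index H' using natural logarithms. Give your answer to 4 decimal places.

0.3952

Total N = 1+2+1+1+87+1+1 = 94, so the proportions are 0.010638, 0.021277, 0.010638, 0.010638, 0.925532, 0.010638, 0.010638 (working shown to 6 dp, full precision carried).
Each pᵢ ln pᵢ term: 0.010638×(-4.543295)=-0.048333, 0.021277×(-3.850148)=-0.081918, 0.010638×(-4.543295)=-0.048333, 0.010638×(-4.543295)=-0.048333, 0.925532×(-0.077387)=-0.071624, 0.010638×(-4.543295)=-0.048333, 0.010638×(-4.543295)=-0.048333.
Sum = -0.395206, so H' = 0.3952.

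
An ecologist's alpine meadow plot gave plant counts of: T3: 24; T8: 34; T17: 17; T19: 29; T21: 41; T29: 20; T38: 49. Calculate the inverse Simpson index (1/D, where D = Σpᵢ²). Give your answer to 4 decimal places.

Total N = 24+34+17+29+41+20+49 = 214, so the proportions are 0.11214953, 0.1588785, 0.07943925, 0.13551402, 0.19158879, 0.09345794, 0.22897196 (working shown to 8 dp, full precision carried).
D = 0.11214953² + 0.1588785² + 0.07943925² + 0.13551402² + 0.19158879² + 0.09345794² + 0.22897196² = 0.01257752 + 0.02524238 + 0.00631059 + 0.01836405 + 0.03670626 + 0.00873439 + 0.05242816 = 0.16036335.
So 1/D = 6.235839, i.e. 6.2358 to 4 decimal places.

6.2358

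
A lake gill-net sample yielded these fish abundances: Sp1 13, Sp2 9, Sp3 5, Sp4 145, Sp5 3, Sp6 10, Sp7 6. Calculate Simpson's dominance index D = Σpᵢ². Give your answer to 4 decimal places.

Total N = 13+9+5+145+3+10+6 = 191, so the proportions are 0.068063, 0.04712, 0.026178, 0.759162, 0.015707, 0.052356, 0.031414 (working shown to 6 dp, full precision carried).
D = 0.068063² + 0.04712² + 0.026178² + 0.759162² + 0.015707² + 0.052356² + 0.031414² = 0.004633 + 0.002220 + 0.000685 + 0.576327 + 0.000247 + 0.002741 + 0.000987 = 0.587840.
To 4 decimal places, D = 0.5878.

0.5878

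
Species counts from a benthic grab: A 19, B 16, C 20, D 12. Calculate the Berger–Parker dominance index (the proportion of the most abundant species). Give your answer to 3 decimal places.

0.299

Total N = 19+16+20+12 = 67, so the proportions are 0.28358, 0.23881, 0.29851, 0.1791 (working shown to 5 dp, full precision carried).
The largest proportion is 0.29851, i.e. d = 0.299 to 3 decimal places.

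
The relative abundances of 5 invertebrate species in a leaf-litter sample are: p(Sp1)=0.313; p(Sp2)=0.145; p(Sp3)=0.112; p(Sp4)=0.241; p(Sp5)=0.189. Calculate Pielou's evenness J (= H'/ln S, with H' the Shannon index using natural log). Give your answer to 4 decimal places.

0.9609

H' = −Σ pᵢ ln pᵢ = −((-0.363566) + (-0.279998) + (-0.245197) + (-0.342933) + (-0.314876)) = 1.546569 (working shown to 6 dp, full precision carried).
With S = 5 species, ln S = 1.609438, so J = 1.546569/1.609438 = 0.960937, i.e. 0.9609 to 4 decimal places.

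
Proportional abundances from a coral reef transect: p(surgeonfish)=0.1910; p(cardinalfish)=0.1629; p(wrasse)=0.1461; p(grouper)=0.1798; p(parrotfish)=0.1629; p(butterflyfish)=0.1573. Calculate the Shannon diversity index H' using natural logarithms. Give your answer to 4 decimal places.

1.7879

Each pᵢ ln pᵢ term (working shown to 6 dp, full precision carried): 0.191×(-1.655482)=-0.316197, 0.1629×(-1.814619)=-0.295601, 0.1461×(-1.923464)=-0.281018, 0.1798×(-1.715910)=-0.308521, 0.1629×(-1.814619)=-0.295601, 0.1573×(-1.849600)=-0.290942.
Sum = -1.787881, so H' = 1.7879.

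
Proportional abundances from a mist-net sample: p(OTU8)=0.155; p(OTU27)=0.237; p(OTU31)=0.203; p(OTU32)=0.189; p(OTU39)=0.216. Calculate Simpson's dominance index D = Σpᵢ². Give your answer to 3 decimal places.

D = 0.155² + 0.237² + 0.203² + 0.189² + 0.216² = 0.02403 + 0.05617 + 0.04121 + 0.03572 + 0.04666 = 0.20378 (working shown to 5 dp, full precision carried).
To 3 decimal places, D = 0.204.

0.204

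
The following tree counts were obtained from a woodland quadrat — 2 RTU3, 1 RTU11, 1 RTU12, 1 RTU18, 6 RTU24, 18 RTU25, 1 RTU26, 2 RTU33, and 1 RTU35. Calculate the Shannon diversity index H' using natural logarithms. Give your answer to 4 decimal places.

1.5101

Total N = 2+1+1+1+6+18+1+2+1 = 33, so the proportions are 0.0606061, 0.030303, 0.030303, 0.030303, 0.1818182, 0.5454545, 0.030303, 0.0606061, 0.030303 (working shown to 7 dp, full precision carried).
Each pᵢ ln pᵢ term: 0.0606061×(-2.8033604)=-0.1699006, 0.030303×(-3.4965076)=-0.1059548, 0.030303×(-3.4965076)=-0.1059548, 0.030303×(-3.4965076)=-0.1059548, 0.1818182×(-1.7047481)=-0.3099542, 0.5454545×(-0.6061358)=-0.3306195, 0.030303×(-3.4965076)=-0.1059548, 0.0606061×(-2.8033604)=-0.1699006, 0.030303×(-3.4965076)=-0.1059548.
Sum = -1.5101489, so H' = 1.5101.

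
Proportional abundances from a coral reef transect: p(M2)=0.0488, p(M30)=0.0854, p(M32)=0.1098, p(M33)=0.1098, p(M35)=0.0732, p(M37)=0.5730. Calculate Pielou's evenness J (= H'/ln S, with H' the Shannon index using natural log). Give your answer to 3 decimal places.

H' = −Σ pᵢ ln pᵢ = −((-0.14738) + (-0.21012) + (-0.24256) + (-0.24256) + (-0.19139) + (-0.31909)) = 1.35309 (working shown to 5 dp, full precision carried).
With S = 6 species, ln S = 1.79176, so J = 1.35309/1.79176 = 0.75517, i.e. 0.755 to 3 decimal places.

0.755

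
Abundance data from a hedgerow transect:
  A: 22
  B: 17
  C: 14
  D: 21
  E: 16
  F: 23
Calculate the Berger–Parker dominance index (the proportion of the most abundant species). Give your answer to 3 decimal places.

0.204

Total N = 22+17+14+21+16+23 = 113, so the proportions are 0.19469, 0.15044, 0.12389, 0.18584, 0.14159, 0.20354 (working shown to 5 dp, full precision carried).
The largest proportion is 0.20354, i.e. d = 0.204 to 3 decimal places.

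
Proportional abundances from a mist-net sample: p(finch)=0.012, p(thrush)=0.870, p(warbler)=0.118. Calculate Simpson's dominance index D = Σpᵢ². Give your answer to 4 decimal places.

0.7710

D = 0.012² + 0.87² + 0.118² = 0.000144 + 0.756900 + 0.013924 = 0.770968 (working shown to 6 dp, full precision carried).
To 4 decimal places, D = 0.7710.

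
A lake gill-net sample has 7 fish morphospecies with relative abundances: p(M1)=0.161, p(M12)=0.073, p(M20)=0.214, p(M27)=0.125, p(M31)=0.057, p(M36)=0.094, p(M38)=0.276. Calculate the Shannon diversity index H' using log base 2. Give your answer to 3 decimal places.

2.620

Each pᵢ log₂ pᵢ term (working shown to 5 dp, full precision carried): 0.161×(-2.63487)=-0.42421, 0.073×(-3.77596)=-0.27565, 0.214×(-2.22432)=-0.47600, 0.125×(-3.00000)=-0.37500, 0.057×(-4.13289)=-0.23557, 0.094×(-3.41120)=-0.32065, 0.276×(-1.85726)=-0.51260.
Sum = -2.61969, so H' = 2.620.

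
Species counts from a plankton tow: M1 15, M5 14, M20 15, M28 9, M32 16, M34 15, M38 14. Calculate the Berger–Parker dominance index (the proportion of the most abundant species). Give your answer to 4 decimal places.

0.1633

Total N = 15+14+15+9+16+15+14 = 98, so the proportions are 0.153061, 0.142857, 0.153061, 0.091837, 0.163265, 0.153061, 0.142857 (working shown to 6 dp, full precision carried).
The largest proportion is 0.163265, i.e. d = 0.1633 to 4 decimal places.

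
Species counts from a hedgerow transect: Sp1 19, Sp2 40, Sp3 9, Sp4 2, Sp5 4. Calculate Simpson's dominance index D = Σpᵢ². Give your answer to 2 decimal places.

Total N = 19+40+9+2+4 = 74, so the proportions are 0.2568, 0.5405, 0.1216, 0.027, 0.0541 (working shown to 4 dp, full precision carried).
D = 0.2568² + 0.5405² + 0.1216² + 0.027² + 0.0541² = 0.0659 + 0.2922 + 0.0148 + 0.0007 + 0.0029 = 0.3766.
To 2 decimal places, D = 0.38.

0.38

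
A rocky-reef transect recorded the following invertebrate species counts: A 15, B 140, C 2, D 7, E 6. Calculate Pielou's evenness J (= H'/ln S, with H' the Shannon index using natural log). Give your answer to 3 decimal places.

0.420

Total N = 15+140+2+7+6 = 170, so the proportions are 0.08824, 0.82353, 0.01176, 0.04118, 0.03529 (working shown to 5 dp, full precision carried).
H' = −Σ pᵢ ln pᵢ = −((-0.21421) + (-0.15989) + (-0.05227) + (-0.13135) + (-0.11802)) = 0.67575.
With S = 5 species, ln S = 1.60944, so J = 0.67575/1.60944 = 0.41986, i.e. 0.420 to 3 decimal places.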